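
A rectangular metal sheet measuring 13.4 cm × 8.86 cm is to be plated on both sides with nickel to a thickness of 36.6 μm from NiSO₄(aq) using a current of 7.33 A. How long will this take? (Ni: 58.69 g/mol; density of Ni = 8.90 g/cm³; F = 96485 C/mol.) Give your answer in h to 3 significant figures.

0.964 h

Plated area = 2 × 13.4 × 8.86 = 237.4 cm²
Volume = 237.4 × 36.6×10⁻⁴ cm = 0.8689 cm³
m(Ni) = 0.8689 × 8.90 = 7.733 g
n(Ni) = 7.733 / 58.69 = 0.1318 mol; n(e⁻) = 2 × 0.1318 = 0.2636 mol
Q = 0.2636 × 96485 = 25430 C
t = 25430 / 7.33 = 3469 s = 0.964 h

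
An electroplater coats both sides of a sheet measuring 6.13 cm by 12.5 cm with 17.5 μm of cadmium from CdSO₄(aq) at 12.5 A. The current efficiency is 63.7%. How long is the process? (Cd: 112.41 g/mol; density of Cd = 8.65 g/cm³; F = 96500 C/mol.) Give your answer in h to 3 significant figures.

0.139 h

Plated area = 2 × 6.13 × 12.5 = 153.3 cm²
Volume = 153.3 × 17.5×10⁻⁴ cm = 0.2683 cm³
m(Cd) = 0.2683 × 8.65 = 2.321 g
n(Cd) = 2.321 / 112.41 = 0.02065 mol; n(e⁻) = 2 × 0.02065 = 0.04130 mol
Q = 0.04130 × 96500 / 0.637 = 6257 C
t = 6257 / 12.5 = 500.6 s = 0.139 h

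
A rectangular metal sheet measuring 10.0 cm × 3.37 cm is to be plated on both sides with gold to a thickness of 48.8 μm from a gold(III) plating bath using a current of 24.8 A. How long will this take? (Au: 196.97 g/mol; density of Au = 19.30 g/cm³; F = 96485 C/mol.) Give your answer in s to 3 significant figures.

376 s

Plated area = 2 × 10.0 × 3.37 = 67.40 cm²
Volume = 67.40 × 48.8×10⁻⁴ cm = 0.3289 cm³
m(Au) = 0.3289 × 19.30 = 6.348 g
n(Au) = 6.348 / 196.97 = 0.03223 mol; n(e⁻) = 3 × 0.03223 = 0.09669 mol
Q = 0.09669 × 96485 = 9329 C
t = 9329 / 24.8 = 376.2 s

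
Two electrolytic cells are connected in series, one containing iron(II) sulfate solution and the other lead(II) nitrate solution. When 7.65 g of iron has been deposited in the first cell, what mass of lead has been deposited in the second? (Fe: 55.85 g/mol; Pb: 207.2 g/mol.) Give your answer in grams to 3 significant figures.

28.4 g

n(Fe) = 7.65 / 55.85 = 0.1370 mol
Fe²⁺ + 2e⁻ → Fe, so n(e⁻) = 2 × 0.1370 = 0.2740 mol
Since the cells are in series, n(e⁻) in the Pb cell is also 0.2740 mol.
Pb²⁺ + 2e⁻ → Pb, so n(Pb) = 0.2740 / 2 = 0.1370 mol
m(Pb) = 0.1370 × 207.2 = 28.4 g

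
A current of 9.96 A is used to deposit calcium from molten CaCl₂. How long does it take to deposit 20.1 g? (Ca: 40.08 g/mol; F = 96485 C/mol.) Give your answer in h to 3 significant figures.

n(Ca) = 20.1 / 40.08 = 0.5015 mol
Ca²⁺ + 2e⁻ → Ca, so n(e⁻) = 2 × 0.5015 = 1.003 mol
Q = 1.003 × 96485 = 96770 C
t = Q / I = 96770 / 9.96 = 9716 s = 2.70 h

2.70 h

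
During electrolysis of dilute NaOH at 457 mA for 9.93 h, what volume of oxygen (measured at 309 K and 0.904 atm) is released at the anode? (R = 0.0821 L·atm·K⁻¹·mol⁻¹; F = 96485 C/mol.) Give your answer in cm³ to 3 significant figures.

1190 cm³

Charge passed = 0.457 × 35748 = 16340 C
n(e⁻) = Q/F = 16340/96485 = 0.1694 mol
2H₂O → O₂ + 4H⁺ + 4e⁻, so n(O₂) = 0.1694 / 4 = 0.04235 mol
V = nRT/P = 0.04235 × 0.0821 × 309 / 0.904 = 1.188 L
= 1190 cm³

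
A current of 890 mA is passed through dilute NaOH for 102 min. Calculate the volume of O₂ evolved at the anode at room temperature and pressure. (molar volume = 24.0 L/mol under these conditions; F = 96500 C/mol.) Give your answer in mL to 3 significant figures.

339 mL

Q = 0.890 A × 6120 s = 5447 C
n(e⁻) = 5447 / 96500 = 0.05645 mol
2H₂O → O₂ + 4H⁺ + 4e⁻, so n(O₂) = 0.05645 / 4 = 0.01411 mol
V = 0.01411 × 24.0 = 0.3386 L
= 339 mL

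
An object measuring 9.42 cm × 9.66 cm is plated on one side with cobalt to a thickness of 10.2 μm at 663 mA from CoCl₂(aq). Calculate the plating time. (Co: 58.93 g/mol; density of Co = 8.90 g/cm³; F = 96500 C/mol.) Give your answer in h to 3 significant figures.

Plated area = 9.42 × 9.66 = 91.00 cm²
Volume = 91.00 × 10.2×10⁻⁴ cm = 0.09282 cm³
m(Co) = 0.09282 × 8.90 = 0.8261 g
n(Co) = 0.8261 / 58.93 = 0.01402 mol; n(e⁻) = 2 × 0.01402 = 0.02804 mol
Q = 0.02804 × 96500 = 2706 C
t = 2706 / 0.663 = 4081 s = 1.13 h

1.13 h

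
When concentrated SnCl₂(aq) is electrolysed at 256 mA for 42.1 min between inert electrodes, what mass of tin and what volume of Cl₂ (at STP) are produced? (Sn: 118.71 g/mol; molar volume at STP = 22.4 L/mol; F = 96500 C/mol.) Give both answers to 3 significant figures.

Q = 0.256 × 2526 = 646.7 C; n(e⁻) = 646.7 / 96500 = 0.006702 mol
Cathode: Sn²⁺ + 2e⁻ → Sn → n(Sn) = 0.006702/2 = 0.003351 mol → 0.398 g
Anode: 2Cl⁻ → Cl₂ + 2e⁻ → n(Cl₂) = 0.006702/2 = 0.003351 mol → 0.0751 L

0.398 g Sn; 0.0751 L Cl₂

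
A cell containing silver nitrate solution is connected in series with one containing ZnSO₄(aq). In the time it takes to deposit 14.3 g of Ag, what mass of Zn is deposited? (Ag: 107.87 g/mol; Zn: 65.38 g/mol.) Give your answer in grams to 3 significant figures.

n(Ag) = 14.3 / 107.87 = 0.1326 mol
Ag⁺ + e⁻ → Ag, so n(e⁻) = 0.1326 mol
Same current for the same time ⇒ same n(e⁻) = 0.1326 mol in both cells.
Zn²⁺ + 2e⁻ → Zn, so n(Zn) = 0.1326 / 2 = 0.06630 mol
m(Zn) = 0.06630 × 65.38 = 4.33 g

4.33 g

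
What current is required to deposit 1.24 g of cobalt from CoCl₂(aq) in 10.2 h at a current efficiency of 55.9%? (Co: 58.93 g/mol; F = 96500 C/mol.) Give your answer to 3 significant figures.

0.198 A

n(Co) = 1.24 / 58.93 = 0.02104 mol
Co²⁺ + 2e⁻ → Co, so n(e⁻) = 2 × 0.02104 = 0.04208 mol
Q = 0.04208 × 96500 / 0.559 = 7264 C
I = Q / t = 7264 / 36720 s = 0.198 A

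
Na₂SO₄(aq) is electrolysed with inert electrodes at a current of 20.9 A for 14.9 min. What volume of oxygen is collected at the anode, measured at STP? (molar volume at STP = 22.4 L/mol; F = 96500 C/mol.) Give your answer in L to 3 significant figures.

Q = It = 20.9 × 894 = 18680 C
n(e⁻) = Q/F = 18680/96500 = 0.1936 mol
2H₂O → O₂ + 4H⁺ + 4e⁻, so n(O₂) = 0.1936 / 4 = 0.04840 mol
V = 0.04840 × 22.4 = 1.084 L

1.08 L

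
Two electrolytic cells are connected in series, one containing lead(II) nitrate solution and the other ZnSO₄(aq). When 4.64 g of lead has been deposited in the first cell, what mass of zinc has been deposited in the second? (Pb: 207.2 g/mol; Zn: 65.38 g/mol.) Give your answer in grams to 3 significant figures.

1.46 g

n(Pb) = 4.64 / 207.2 = 0.02239 mol
Pb²⁺ + 2e⁻ → Pb, so n(e⁻) = 2 × 0.02239 = 0.04478 mol
The cells are in series, so the same charge (and hence the same n(e⁻) = 0.04478 mol) passes through both.
Zn²⁺ + 2e⁻ → Zn, so n(Zn) = 0.04478 / 2 = 0.02239 mol
m(Zn) = 0.02239 × 65.38 = 1.46 g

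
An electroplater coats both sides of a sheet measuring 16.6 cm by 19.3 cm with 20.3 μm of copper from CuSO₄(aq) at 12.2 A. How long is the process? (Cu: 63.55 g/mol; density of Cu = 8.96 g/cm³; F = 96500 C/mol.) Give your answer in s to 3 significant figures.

2900 s

Plated area = 2 × 16.6 × 19.3 = 640.8 cm²
Volume = 640.8 × 20.3×10⁻⁴ cm = 1.301 cm³
m(Cu) = 1.301 × 8.96 = 11.66 g
n(Cu) = 11.66 / 63.55 = 0.1835 mol; n(e⁻) = 2 × 0.1835 = 0.3670 mol
Q = 0.3670 × 96500 = 35420 C
t = 35420 / 12.2 = 2903 s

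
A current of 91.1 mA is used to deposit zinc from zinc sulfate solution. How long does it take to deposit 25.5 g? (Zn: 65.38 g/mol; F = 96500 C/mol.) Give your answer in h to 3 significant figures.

n(Zn) = 25.5 / 65.38 = 0.3900 mol
Zn²⁺ + 2e⁻ → Zn, so n(e⁻) = 2 × 0.3900 = 0.7800 mol
Q = 0.7800 × 96500 = 75270 C
t = Q / I = 75270 / 0.0911 = 8.262×10^5 s = 230 h

230 h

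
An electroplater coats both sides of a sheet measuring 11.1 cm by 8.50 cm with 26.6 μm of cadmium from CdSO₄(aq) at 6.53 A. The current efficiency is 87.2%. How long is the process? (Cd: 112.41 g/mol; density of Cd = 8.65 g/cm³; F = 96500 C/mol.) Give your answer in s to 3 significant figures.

Plated area = 2 × 11.1 × 8.50 = 188.7 cm²
Volume = 188.7 × 26.6×10⁻⁴ cm = 0.5019 cm³
m(Cd) = 0.5019 × 8.65 = 4.341 g
n(Cd) = 4.341 / 112.41 = 0.03862 mol; n(e⁻) = 2 × 0.03862 = 0.07724 mol
Q = 0.07724 × 96500 / 0.872 = 8548 C
t = 8548 / 6.53 = 1309 s

1310 s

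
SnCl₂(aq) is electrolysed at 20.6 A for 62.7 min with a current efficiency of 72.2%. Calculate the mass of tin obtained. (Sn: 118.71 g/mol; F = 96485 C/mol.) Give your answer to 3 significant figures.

34.4 g

Q = 20.6 × 3762 = 77500 C
n(e⁻) = 77500 / 96485 = 0.8032 mol
Sn²⁺ + 2e⁻ → Sn, so theoretical m(Sn) = 0.4016 × 118.71 = 47.67 g
Actual mass = 72.2% × 47.67 = 34.4 g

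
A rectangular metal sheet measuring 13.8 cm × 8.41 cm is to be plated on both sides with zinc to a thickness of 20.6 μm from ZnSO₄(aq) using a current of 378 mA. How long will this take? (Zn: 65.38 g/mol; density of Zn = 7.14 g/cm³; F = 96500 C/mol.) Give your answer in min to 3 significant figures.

Plated area = 2 × 13.8 × 8.41 = 232.1 cm²
Volume = 232.1 × 20.6×10⁻⁴ cm = 0.4781 cm³
m(Zn) = 0.4781 × 7.14 = 3.414 g
n(Zn) = 3.414 / 65.38 = 0.05222 mol; n(e⁻) = 2 × 0.05222 = 0.1044 mol
Q = 0.1044 × 96500 = 10070 C
t = 10070 / 0.378 = 26640 s = 444 min

444 min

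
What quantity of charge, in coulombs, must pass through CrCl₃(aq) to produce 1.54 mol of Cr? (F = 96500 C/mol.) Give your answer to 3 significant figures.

Cr³⁺ + 3e⁻ → Cr, so n(e⁻) = 3 × 1.54 = 4.620 mol
Q = 4.620 × 96500 = 4.458×10^5 C

4.46×10^5 C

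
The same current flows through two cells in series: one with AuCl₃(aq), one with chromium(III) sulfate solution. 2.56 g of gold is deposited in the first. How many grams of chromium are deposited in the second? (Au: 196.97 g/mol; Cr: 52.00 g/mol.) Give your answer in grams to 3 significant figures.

n(Au) = 2.56 / 196.97 = 0.01300 mol
Au³⁺ + 3e⁻ → Au, so n(e⁻) = 3 × 0.01300 = 0.03900 mol
Since the cells are in series, n(e⁻) in the Cr cell is also 0.03900 mol.
Cr³⁺ + 3e⁻ → Cr, so n(Cr) = 0.03900 / 3 = 0.01300 mol
m(Cr) = 0.01300 × 52.00 = 0.676 g

0.676 g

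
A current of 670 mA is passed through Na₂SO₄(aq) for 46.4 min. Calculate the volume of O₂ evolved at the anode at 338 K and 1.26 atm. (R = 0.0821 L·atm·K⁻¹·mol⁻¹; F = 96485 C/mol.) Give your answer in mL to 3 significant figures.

Q = It = 0.670 × 2784 = 1865 C
n(e⁻) = Q/F = 1865/96485 = 0.01933 mol
2H₂O → O₂ + 4H⁺ + 4e⁻, so n(O₂) = 0.01933 / 4 = 0.004833 mol
V = nRT/P = 0.004833 × 0.0821 × 338 / 1.26 = 0.1064 L
= 106 mL

106 mL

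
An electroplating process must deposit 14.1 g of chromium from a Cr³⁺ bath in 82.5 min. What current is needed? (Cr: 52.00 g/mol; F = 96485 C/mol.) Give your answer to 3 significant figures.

15.9 A

n(Cr) = 14.1 / 52.00 = 0.2712 mol
Cr³⁺ + 3e⁻ → Cr, so n(e⁻) = 3 × 0.2712 = 0.8136 mol
Q = 0.8136 × 96485 = 78500 C
I = Q / t = 78500 / 4950 s = 15.9 A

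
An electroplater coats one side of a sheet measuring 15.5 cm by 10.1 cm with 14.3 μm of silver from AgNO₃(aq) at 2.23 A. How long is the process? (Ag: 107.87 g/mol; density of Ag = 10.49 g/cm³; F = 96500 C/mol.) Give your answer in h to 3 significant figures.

Plated area = 15.5 × 10.1 = 156.6 cm²
Volume = 156.6 × 14.3×10⁻⁴ cm = 0.2239 cm³
m(Ag) = 0.2239 × 10.49 = 2.349 g
n(Ag) = 2.349 / 107.87 = 0.02178 mol; n(e⁻) = 0.02178 mol
Q = 0.02178 × 96500 = 2102 C
t = 2102 / 2.23 = 942.6 s = 0.262 h

0.262 h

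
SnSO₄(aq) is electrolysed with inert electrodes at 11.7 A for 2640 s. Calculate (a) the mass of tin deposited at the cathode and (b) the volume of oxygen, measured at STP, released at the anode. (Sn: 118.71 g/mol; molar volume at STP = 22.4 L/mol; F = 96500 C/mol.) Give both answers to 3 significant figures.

19.0 g Sn; 1.79 L O₂

Q = 11.7 × 2640 = 30890 C; n(e⁻) = 30890 / 96500 = 0.3201 mol
Cathode: Sn²⁺ + 2e⁻ → Sn → n(Sn) = 0.3201/2 = 0.1601 mol → 19.0 g
Anode: 2H₂O → O₂ + 4H⁺ + 4e⁻ → n(O₂) = 0.3201/4 = 0.08003 mol → 1.79 L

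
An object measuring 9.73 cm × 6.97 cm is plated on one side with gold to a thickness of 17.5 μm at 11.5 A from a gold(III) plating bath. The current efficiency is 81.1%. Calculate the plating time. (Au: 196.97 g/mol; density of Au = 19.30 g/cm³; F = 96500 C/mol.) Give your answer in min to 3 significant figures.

Plated area = 9.73 × 6.97 = 67.82 cm²
Volume = 67.82 × 17.5×10⁻⁴ cm = 0.1187 cm³
m(Au) = 0.1187 × 19.30 = 2.291 g
n(Au) = 2.291 / 196.97 = 0.01163 mol; n(e⁻) = 3 × 0.01163 = 0.03489 mol
Q = 0.03489 × 96500 / 0.811 = 4152 C
t = 4152 / 11.5 = 361.0 s = 6.02 min

6.02 min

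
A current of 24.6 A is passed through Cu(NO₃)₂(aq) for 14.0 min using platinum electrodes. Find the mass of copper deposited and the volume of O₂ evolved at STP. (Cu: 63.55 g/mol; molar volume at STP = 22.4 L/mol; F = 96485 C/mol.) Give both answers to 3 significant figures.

Q = 24.6 × 840 = 20660 C; n(e⁻) = 20660 / 96485 = 0.2141 mol
Cathode: Cu²⁺ + 2e⁻ → Cu → n(Cu) = 0.2141/2 = 0.1071 mol → 6.81 g
Anode: 2H₂O → O₂ + 4H⁺ + 4e⁻ → n(O₂) = 0.2141/4 = 0.05353 mol → 1.20 L

6.81 g Cu; 1.20 L O₂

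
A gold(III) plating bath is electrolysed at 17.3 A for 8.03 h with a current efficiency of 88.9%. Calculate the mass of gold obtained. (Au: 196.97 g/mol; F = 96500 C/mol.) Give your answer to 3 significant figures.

302 g

Q = 17.3 × 28908 = 5.001×10^5 C
n(e⁻) = 5.001×10^5 / 96500 = 5.182 mol
Au³⁺ + 3e⁻ → Au, so theoretical m(Au) = 1.727 × 196.97 = 340.2 g
Actual mass = 88.9% × 340.2 = 302 g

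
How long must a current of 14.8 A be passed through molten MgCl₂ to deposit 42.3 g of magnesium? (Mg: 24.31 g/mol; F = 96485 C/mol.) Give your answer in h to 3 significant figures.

n(Mg) = 42.3 / 24.31 = 1.740 mol
Mg²⁺ + 2e⁻ → Mg, so n(e⁻) = 2 × 1.740 = 3.480 mol
Q = 3.480 × 96485 = 3.358×10^5 C
t = Q / I = 3.358×10^5 / 14.8 = 22690 s = 6.30 h

6.30 h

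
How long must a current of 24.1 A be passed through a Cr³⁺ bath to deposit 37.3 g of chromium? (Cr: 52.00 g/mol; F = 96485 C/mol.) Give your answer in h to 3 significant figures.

n(Cr) = 37.3 / 52.00 = 0.7173 mol
Cr³⁺ + 3e⁻ → Cr, so n(e⁻) = 3 × 0.7173 = 2.152 mol
Q = 2.152 × 96485 = 2.076×10^5 C
t = Q / I = 2.076×10^5 / 24.1 = 8614 s = 2.39 h

2.39 h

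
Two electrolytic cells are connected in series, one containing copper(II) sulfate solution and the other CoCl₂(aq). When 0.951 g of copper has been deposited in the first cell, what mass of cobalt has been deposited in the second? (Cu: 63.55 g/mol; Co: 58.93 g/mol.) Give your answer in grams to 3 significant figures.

0.882 g

n(Cu) = 0.951 / 63.55 = 0.01496 mol
Cu²⁺ + 2e⁻ → Cu, so n(e⁻) = 2 × 0.01496 = 0.02992 mol
Since the cells are in series, n(e⁻) in the Co cell is also 0.02992 mol.
Co²⁺ + 2e⁻ → Co, so n(Co) = 0.02992 / 2 = 0.01496 mol
m(Co) = 0.01496 × 58.93 = 0.882 g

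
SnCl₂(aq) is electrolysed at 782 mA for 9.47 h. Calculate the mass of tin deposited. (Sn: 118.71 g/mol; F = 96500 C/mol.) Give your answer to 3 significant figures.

16.4 g

Q = It = 0.782 × 34092 = 26660 C
n(e⁻) = 26660 / 96500 = 0.2763 mol
Sn²⁺ + 2e⁻ → Sn, so n(Sn) = 0.2763 / 2 = 0.1382 mol
m = 0.1382 × 118.71 = 16.4 g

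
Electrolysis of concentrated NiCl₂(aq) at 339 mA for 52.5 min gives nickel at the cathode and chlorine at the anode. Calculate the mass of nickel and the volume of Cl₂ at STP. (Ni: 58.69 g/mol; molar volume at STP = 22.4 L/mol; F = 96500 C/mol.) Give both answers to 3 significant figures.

0.325 g Ni; 0.124 L Cl₂

Q = 0.339 × 3150 = 1068 C; n(e⁻) = 1068 / 96500 = 0.01107 mol
Cathode: Ni²⁺ + 2e⁻ → Ni → n(Ni) = 0.01107/2 = 0.005535 mol → 0.325 g
Anode: 2Cl⁻ → Cl₂ + 2e⁻ → n(Cl₂) = 0.01107/2 = 0.005535 mol → 0.124 L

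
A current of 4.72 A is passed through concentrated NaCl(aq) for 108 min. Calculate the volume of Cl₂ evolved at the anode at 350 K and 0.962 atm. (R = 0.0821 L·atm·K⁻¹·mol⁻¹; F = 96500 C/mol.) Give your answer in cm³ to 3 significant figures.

4730 cm³

Q = 4.72 A × 6480 s = 30590 C
n(e⁻) = Q/F = 30590/96500 = 0.3170 mol
2Cl⁻ → Cl₂ + 2e⁻, so n(Cl₂) = 0.3170 / 2 = 0.1585 mol
V = nRT/P = 0.1585 × 0.0821 × 350 / 0.962 = 4.734 L
= 4730 cm³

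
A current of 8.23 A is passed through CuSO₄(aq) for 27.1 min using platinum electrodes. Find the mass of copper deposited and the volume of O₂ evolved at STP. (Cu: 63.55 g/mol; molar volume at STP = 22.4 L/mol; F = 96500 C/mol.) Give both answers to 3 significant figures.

4.41 g Cu; 0.777 L O₂

Q = 8.23 × 1626 = 13380 C; n(e⁻) = 13380 / 96500 = 0.1387 mol
Cathode: Cu²⁺ + 2e⁻ → Cu → n(Cu) = 0.1387/2 = 0.06935 mol → 4.41 g
Anode: 2H₂O → O₂ + 4H⁺ + 4e⁻ → n(O₂) = 0.1387/4 = 0.03468 mol → 0.777 L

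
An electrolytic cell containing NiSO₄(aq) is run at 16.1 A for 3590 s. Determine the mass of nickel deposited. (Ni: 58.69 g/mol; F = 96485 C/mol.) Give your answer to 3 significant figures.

17.6 g

Q = 16.1 A × 3590 s = 57800 C
Moles of electrons = 57800 / 96485 = 0.5991 mol
Ni²⁺ + 2e⁻ → Ni, so n(Ni) = 0.5991 / 2 = 0.2996 mol
m = 0.2996 × 58.69 = 17.6 g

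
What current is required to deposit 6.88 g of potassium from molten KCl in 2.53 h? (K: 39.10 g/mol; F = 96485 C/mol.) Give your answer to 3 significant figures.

n(K) = 6.88 / 39.10 = 0.1760 mol
K⁺ + e⁻ → K, so n(e⁻) = 0.1760 mol
Q = 0.1760 × 96485 = 16980 C
I = Q / t = 16980 / 9108 s = 1.86 A

1.86 A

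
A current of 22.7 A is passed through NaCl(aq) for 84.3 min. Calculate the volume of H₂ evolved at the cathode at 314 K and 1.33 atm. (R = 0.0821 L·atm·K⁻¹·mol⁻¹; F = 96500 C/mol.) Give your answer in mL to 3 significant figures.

11500 mL

Q = It = 22.7 × 5058 = 1.148×10^5 C
Moles of electrons = 1.148×10^5 / 96500 = 1.190 mol
2H⁺ + 2e⁻ → H₂, so n(H₂) = 1.190 / 2 = 0.5950 mol
V = nRT/P = 0.5950 × 0.0821 × 314 / 1.33 = 11.53 L
= 11500 mL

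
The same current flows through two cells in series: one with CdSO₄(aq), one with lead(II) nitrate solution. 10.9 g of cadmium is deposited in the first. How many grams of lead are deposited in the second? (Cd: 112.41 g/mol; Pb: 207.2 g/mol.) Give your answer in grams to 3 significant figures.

20.1 g

n(Cd) = 10.9 / 112.41 = 0.09697 mol
Cd²⁺ + 2e⁻ → Cd, so n(e⁻) = 2 × 0.09697 = 0.1939 mol
In series, the same 0.1939 mol of electrons flows through the second cell.
Pb²⁺ + 2e⁻ → Pb, so n(Pb) = 0.1939 / 2 = 0.09695 mol
m(Pb) = 0.09695 × 207.2 = 20.1 g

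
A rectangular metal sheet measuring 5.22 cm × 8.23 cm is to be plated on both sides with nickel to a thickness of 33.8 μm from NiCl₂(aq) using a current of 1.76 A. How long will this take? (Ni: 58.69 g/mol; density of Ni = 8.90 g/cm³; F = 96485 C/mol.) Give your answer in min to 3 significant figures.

80.5 min

Plated area = 2 × 5.22 × 8.23 = 85.92 cm²
Volume = 85.92 × 33.8×10⁻⁴ cm = 0.2904 cm³
m(Ni) = 0.2904 × 8.90 = 2.585 g
n(Ni) = 2.585 / 58.69 = 0.04404 mol; n(e⁻) = 2 × 0.04404 = 0.08808 mol
Q = 0.08808 × 96485 = 8498 C
t = 8498 / 1.76 = 4828 s = 80.5 min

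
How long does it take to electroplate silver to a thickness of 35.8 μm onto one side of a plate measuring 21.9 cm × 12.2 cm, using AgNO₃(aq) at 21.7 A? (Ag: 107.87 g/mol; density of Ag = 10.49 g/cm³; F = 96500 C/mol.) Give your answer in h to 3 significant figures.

0.115 h

Plated area = 21.9 × 12.2 = 267.2 cm²
Volume = 267.2 × 35.8×10⁻⁴ cm = 0.9566 cm³
m(Ag) = 0.9566 × 10.49 = 10.03 g
n(Ag) = 10.03 / 107.87 = 0.09298 mol; n(e⁻) = 0.09298 mol
Q = 0.09298 × 96500 = 8973 C
t = 8973 / 21.7 = 413.5 s = 0.115 h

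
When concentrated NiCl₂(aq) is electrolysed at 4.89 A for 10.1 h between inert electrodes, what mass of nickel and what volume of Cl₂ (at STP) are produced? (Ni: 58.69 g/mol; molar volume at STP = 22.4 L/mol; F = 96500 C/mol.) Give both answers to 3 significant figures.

54.1 g Ni; 20.6 L Cl₂

Q = 4.89 × 36360 = 1.778×10^5 C; n(e⁻) = 1.778×10^5 / 96500 = 1.842 mol
Cathode: Ni²⁺ + 2e⁻ → Ni → n(Ni) = 1.842/2 = 0.9210 mol → 54.1 g
Anode: 2Cl⁻ → Cl₂ + 2e⁻ → n(Cl₂) = 1.842/2 = 0.9210 mol → 20.6 L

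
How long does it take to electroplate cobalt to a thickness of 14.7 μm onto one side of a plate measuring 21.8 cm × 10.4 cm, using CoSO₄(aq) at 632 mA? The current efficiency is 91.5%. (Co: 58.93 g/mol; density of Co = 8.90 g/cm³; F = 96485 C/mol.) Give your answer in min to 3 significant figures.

Plated area = 21.8 × 10.4 = 226.7 cm²
Volume = 226.7 × 14.7×10⁻⁴ cm = 0.3332 cm³
m(Co) = 0.3332 × 8.90 = 2.965 g
n(Co) = 2.965 / 58.93 = 0.05031 mol; n(e⁻) = 2 × 0.05031 = 0.1006 mol
Q = 0.1006 × 96485 / 0.915 = 10610 C
t = 10610 / 0.632 = 16790 s = 280 min

280 min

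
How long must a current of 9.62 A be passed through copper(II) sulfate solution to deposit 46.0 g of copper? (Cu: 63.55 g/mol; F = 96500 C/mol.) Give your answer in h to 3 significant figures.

4.03 h

n(Cu) = 46.0 / 63.55 = 0.7238 mol
Cu²⁺ + 2e⁻ → Cu, so n(e⁻) = 2 × 0.7238 = 1.448 mol
Q = 1.448 × 96500 = 1.397×10^5 C
t = Q / I = 1.397×10^5 / 9.62 = 14520 s = 4.03 h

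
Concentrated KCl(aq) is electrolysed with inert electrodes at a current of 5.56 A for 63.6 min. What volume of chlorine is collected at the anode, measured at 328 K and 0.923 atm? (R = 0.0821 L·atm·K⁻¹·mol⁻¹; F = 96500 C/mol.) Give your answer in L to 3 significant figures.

Q = 5.56 A × 3816 s = 21220 C
Moles of electrons = 21220 / 96500 = 0.2199 mol
2Cl⁻ → Cl₂ + 2e⁻, so n(Cl₂) = 0.2199 / 2 = 0.1100 mol
V = nRT/P = 0.1100 × 0.0821 × 328 / 0.923 = 3.209 L

3.21 L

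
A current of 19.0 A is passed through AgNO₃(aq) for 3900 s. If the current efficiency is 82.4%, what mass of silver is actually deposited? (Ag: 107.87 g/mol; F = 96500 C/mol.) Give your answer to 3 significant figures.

Q = 19.0 × 3900 = 74100 C
n(e⁻) = 74100 / 96500 = 0.7679 mol
Ag⁺ + e⁻ → Ag, so theoretical m(Ag) = 0.7679 × 107.87 = 82.83 g
Actual mass = 82.4% × 82.83 = 68.3 g

68.3 g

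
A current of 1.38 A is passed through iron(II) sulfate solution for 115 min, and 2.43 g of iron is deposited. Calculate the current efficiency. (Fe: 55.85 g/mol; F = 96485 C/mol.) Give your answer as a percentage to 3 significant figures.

Q = 1.38 × 6900 = 9522 C
n(e⁻) = 9522 / 96485 = 0.09869 mol
Fe²⁺ + 2e⁻ → Fe, so theoretical n(Fe) = 0.04935 mol → 2.756 g
Efficiency = 2.43 / 2.756 = 0.8817 = 88.2%

88.2%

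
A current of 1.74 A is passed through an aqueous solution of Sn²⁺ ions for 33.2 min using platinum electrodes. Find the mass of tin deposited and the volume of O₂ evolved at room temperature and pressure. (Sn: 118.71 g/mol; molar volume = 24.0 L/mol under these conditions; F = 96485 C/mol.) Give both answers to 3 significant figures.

Q = 1.74 × 1992 = 3466 C; n(e⁻) = 3466 / 96485 = 0.03592 mol
Cathode: Sn²⁺ + 2e⁻ → Sn → n(Sn) = 0.03592/2 = 0.01796 mol → 2.13 g
Anode: 2H₂O → O₂ + 4H⁺ + 4e⁻ → n(O₂) = 0.03592/4 = 0.008980 mol → 0.216 L

2.13 g Sn; 0.216 L O₂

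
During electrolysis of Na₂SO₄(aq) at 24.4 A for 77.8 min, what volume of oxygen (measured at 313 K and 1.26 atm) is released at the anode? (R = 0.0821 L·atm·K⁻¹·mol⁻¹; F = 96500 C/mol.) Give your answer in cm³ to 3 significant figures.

6020 cm³

Charge passed = 24.4 × 4668 = 1.139×10^5 C
n(e⁻) = 1.139×10^5 / 96500 = 1.180 mol
2H₂O → O₂ + 4H⁺ + 4e⁻, so n(O₂) = 1.180 / 4 = 0.2950 mol
V = nRT/P = 0.2950 × 0.0821 × 313 / 1.26 = 6.016 L
= 6020 cm³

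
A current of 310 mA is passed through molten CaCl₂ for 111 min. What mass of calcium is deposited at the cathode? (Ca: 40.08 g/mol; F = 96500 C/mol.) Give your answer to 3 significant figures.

0.429 g

Q = It = 0.310 × 6660 = 2065 C
n(e⁻) = 2065 / 96500 = 0.02140 mol
Ca²⁺ + 2e⁻ → Ca, so n(Ca) = 0.02140 / 2 = 0.01070 mol
m = 0.01070 × 40.08 = 0.429 g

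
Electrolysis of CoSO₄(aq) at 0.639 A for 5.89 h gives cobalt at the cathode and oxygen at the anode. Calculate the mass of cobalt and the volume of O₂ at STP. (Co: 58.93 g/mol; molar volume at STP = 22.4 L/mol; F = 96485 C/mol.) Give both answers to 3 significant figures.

4.14 g Co; 0.786 L O₂

Q = 0.639 × 21204 = 13550 C; n(e⁻) = 13550 / 96485 = 0.1404 mol
Cathode: Co²⁺ + 2e⁻ → Co → n(Co) = 0.1404/2 = 0.07020 mol → 4.14 g
Anode: 2H₂O → O₂ + 4H⁺ + 4e⁻ → n(O₂) = 0.1404/4 = 0.03510 mol → 0.786 L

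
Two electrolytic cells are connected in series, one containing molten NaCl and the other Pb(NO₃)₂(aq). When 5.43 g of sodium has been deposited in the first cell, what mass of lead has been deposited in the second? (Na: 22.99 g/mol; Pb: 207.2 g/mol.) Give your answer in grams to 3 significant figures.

n(Na) = 5.43 / 22.99 = 0.2362 mol
Na⁺ + e⁻ → Na, so n(e⁻) = 0.2362 mol
The cells are in series, so the same charge (and hence the same n(e⁻) = 0.2362 mol) passes through both.
Pb²⁺ + 2e⁻ → Pb, so n(Pb) = 0.2362 / 2 = 0.1181 mol
m(Pb) = 0.1181 × 207.2 = 24.5 g

24.5 g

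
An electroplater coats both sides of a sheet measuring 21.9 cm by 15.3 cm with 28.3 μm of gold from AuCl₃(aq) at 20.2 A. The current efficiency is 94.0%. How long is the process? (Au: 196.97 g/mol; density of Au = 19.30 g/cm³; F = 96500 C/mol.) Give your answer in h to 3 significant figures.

0.787 h

Plated area = 2 × 21.9 × 15.3 = 670.1 cm²
Volume = 670.1 × 28.3×10⁻⁴ cm = 1.896 cm³
m(Au) = 1.896 × 19.30 = 36.59 g
n(Au) = 36.59 / 196.97 = 0.1858 mol; n(e⁻) = 3 × 0.1858 = 0.5574 mol
Q = 0.5574 × 96500 / 0.940 = 57220 C
t = 57220 / 20.2 = 2833 s = 0.787 h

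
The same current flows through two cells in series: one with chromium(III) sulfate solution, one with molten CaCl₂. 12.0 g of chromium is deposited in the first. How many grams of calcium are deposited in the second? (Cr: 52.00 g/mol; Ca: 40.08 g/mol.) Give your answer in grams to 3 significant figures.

13.9 g

n(Cr) = 12.0 / 52.00 = 0.2308 mol
Cr³⁺ + 3e⁻ → Cr, so n(e⁻) = 3 × 0.2308 = 0.6924 mol
In series, the same 0.6924 mol of electrons flows through the second cell.
Ca²⁺ + 2e⁻ → Ca, so n(Ca) = 0.6924 / 2 = 0.3462 mol
m(Ca) = 0.3462 × 40.08 = 13.9 g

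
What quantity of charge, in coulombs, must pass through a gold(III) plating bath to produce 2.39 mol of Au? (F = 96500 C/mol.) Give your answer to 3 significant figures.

Au³⁺ + 3e⁻ → Au, so n(e⁻) = 3 × 2.39 = 7.170 mol
Q = 7.170 × 96500 = 6.919×10^5 C

6.92×10^5 C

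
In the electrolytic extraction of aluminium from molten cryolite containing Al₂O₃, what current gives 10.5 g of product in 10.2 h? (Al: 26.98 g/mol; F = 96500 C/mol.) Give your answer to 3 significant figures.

n(Al) = 10.5 / 26.98 = 0.3892 mol
Al³⁺ + 3e⁻ → Al, so n(e⁻) = 3 × 0.3892 = 1.168 mol
Q = 1.168 × 96500 = 1.127×10^5 C
I = Q / t = 1.127×10^5 / 36720 s = 3.07 A

3.07 A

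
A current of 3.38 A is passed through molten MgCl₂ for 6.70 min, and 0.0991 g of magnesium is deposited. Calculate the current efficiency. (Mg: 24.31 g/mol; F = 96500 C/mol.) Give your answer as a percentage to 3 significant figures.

57.9%

Q = 3.38 × 402 = 1359 C
n(e⁻) = 1359 / 96500 = 0.01408 mol
Mg²⁺ + 2e⁻ → Mg, so theoretical n(Mg) = 0.007040 mol → 0.1711 g
Efficiency = 0.0991 / 0.1711 = 0.5792 = 57.9%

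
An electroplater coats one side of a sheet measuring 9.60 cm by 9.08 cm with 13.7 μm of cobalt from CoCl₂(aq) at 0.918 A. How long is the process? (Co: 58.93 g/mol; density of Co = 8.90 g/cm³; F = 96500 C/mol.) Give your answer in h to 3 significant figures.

Plated area = 9.60 × 9.08 = 87.17 cm²
Volume = 87.17 × 13.7×10⁻⁴ cm = 0.1194 cm³
m(Co) = 0.1194 × 8.90 = 1.063 g
n(Co) = 1.063 / 58.93 = 0.01804 mol; n(e⁻) = 2 × 0.01804 = 0.03608 mol
Q = 0.03608 × 96500 = 3482 C
t = 3482 / 0.918 = 3793 s = 1.05 h

1.05 h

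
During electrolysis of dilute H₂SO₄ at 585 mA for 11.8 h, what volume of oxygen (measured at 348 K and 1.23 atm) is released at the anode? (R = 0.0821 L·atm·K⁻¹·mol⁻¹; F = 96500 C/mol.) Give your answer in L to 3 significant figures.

1.50 L

Q = It = 0.585 × 42480 = 24850 C
Moles of electrons = 24850 / 96500 = 0.2575 mol
2H₂O → O₂ + 4H⁺ + 4e⁻, so n(O₂) = 0.2575 / 4 = 0.06438 mol
V = nRT/P = 0.06438 × 0.0821 × 348 / 1.23 = 1.495 L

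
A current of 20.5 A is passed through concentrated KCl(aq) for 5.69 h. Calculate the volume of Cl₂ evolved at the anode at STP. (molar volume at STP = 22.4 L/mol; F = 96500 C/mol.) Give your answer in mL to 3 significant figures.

Charge passed = 20.5 × 20484 = 4.199×10^5 C
Moles of electrons = 4.199×10^5 / 96500 = 4.351 mol
2Cl⁻ → Cl₂ + 2e⁻, so n(Cl₂) = 4.351 / 2 = 2.176 mol
V = 2.176 × 22.4 = 48.74 L
= 48700 mL

48700 mL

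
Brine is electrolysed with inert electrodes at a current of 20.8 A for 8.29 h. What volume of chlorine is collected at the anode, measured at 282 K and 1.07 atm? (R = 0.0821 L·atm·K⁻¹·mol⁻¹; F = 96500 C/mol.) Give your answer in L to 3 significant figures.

69.6 L

Q = 20.8 A × 29844 s = 6.208×10^5 C
n(e⁻) = 6.208×10^5 / 96500 = 6.433 mol
2Cl⁻ → Cl₂ + 2e⁻, so n(Cl₂) = 6.433 / 2 = 3.217 mol
V = nRT/P = 3.217 × 0.0821 × 282 / 1.07 = 69.61 L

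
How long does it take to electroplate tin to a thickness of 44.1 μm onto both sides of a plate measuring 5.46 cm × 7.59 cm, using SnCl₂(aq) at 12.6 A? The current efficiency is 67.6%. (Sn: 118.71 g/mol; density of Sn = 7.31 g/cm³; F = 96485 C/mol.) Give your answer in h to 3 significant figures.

Plated area = 2 × 5.46 × 7.59 = 82.88 cm²
Volume = 82.88 × 44.1×10⁻⁴ cm = 0.3655 cm³
m(Sn) = 0.3655 × 7.31 = 2.672 g
n(Sn) = 2.672 / 118.71 = 0.02251 mol; n(e⁻) = 2 × 0.02251 = 0.04502 mol
Q = 0.04502 × 96485 / 0.676 = 6426 C
t = 6426 / 12.6 = 510.0 s = 0.142 h

0.142 h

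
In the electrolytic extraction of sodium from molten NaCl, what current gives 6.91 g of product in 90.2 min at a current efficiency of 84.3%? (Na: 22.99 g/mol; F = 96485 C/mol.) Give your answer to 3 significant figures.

n(Na) = 6.91 / 22.99 = 0.3006 mol
Na⁺ + e⁻ → Na, so n(e⁻) = 0.3006 mol
Q = 0.3006 × 96485 / 0.843 = 34400 C
I = Q / t = 34400 / 5412 s = 6.36 A

6.36 A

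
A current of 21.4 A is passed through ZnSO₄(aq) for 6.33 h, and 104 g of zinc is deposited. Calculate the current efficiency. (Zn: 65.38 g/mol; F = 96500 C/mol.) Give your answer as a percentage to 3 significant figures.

63.0%

Q = 21.4 × 22788 = 4.877×10^5 C
n(e⁻) = 4.877×10^5 / 96500 = 5.054 mol
Zn²⁺ + 2e⁻ → Zn, so theoretical n(Zn) = 2.527 mol → 165.2 g
Efficiency = 104 / 165.2 = 0.6295 = 63.0%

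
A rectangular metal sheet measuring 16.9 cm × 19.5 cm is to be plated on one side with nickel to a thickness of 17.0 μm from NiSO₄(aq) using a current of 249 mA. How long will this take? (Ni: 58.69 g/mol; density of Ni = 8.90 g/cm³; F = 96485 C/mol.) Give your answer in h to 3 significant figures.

18.3 h

Plated area = 16.9 × 19.5 = 329.6 cm²
Volume = 329.6 × 17.0×10⁻⁴ cm = 0.5603 cm³
m(Ni) = 0.5603 × 8.90 = 4.987 g
n(Ni) = 4.987 / 58.69 = 0.08497 mol; n(e⁻) = 2 × 0.08497 = 0.1699 mol
Q = 0.1699 × 96485 = 16390 C
t = 16390 / 0.249 = 65820 s = 18.3 h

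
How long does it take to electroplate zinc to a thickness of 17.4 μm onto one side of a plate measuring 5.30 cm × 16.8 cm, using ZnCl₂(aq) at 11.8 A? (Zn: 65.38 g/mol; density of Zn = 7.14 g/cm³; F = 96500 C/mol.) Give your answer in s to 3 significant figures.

277 s

Plated area = 5.30 × 16.8 = 89.04 cm²
Volume = 89.04 × 17.4×10⁻⁴ cm = 0.1549 cm³
m(Zn) = 0.1549 × 7.14 = 1.106 g
n(Zn) = 1.106 / 65.38 = 0.01692 mol; n(e⁻) = 2 × 0.01692 = 0.03384 mol
Q = 0.03384 × 96500 = 3266 C
t = 3266 / 11.8 = 276.8 s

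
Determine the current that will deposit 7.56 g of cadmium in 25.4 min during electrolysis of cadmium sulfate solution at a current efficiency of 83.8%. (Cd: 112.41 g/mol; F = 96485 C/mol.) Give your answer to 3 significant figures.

10.2 A

n(Cd) = 7.56 / 112.41 = 0.06725 mol
Cd²⁺ + 2e⁻ → Cd, so n(e⁻) = 2 × 0.06725 = 0.1345 mol
Q = 0.1345 × 96485 / 0.838 = 15490 C
I = Q / t = 15490 / 1524 s = 10.2 A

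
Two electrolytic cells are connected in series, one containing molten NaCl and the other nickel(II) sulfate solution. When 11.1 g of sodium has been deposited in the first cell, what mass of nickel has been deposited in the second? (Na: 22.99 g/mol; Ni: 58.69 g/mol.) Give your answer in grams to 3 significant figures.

n(Na) = 11.1 / 22.99 = 0.4828 mol
Na⁺ + e⁻ → Na, so n(e⁻) = 0.4828 mol
The cells are in series, so the same charge (and hence the same n(e⁻) = 0.4828 mol) passes through both.
Ni²⁺ + 2e⁻ → Ni, so n(Ni) = 0.4828 / 2 = 0.2414 mol
m(Ni) = 0.2414 × 58.69 = 14.2 g

14.2 g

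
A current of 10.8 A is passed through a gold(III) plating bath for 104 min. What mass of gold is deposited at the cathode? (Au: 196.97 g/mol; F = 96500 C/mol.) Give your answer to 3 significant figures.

45.9 g

Charge passed = 10.8 × 6240 = 67390 C
n(e⁻) = Q/F = 67390/96500 = 0.6983 mol
Au³⁺ + 3e⁻ → Au, so n(Au) = 0.6983 / 3 = 0.2328 mol
m = 0.2328 × 196.97 = 45.9 g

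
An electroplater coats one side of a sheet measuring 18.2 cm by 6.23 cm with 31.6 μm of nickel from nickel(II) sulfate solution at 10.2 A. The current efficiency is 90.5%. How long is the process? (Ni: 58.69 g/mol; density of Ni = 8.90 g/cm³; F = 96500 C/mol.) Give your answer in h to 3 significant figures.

Plated area = 18.2 × 6.23 = 113.4 cm²
Volume = 113.4 × 31.6×10⁻⁴ cm = 0.3583 cm³
m(Ni) = 0.3583 × 8.90 = 3.189 g
n(Ni) = 3.189 / 58.69 = 0.05434 mol; n(e⁻) = 2 × 0.05434 = 0.1087 mol
Q = 0.1087 × 96500 / 0.905 = 11590 C
t = 11590 / 10.2 = 1136 s = 0.316 h

0.316 h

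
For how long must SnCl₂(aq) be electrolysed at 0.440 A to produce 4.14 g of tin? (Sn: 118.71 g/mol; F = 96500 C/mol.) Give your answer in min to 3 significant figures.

255 min

n(Sn) = 4.14 / 118.71 = 0.03487 mol
Sn²⁺ + 2e⁻ → Sn, so n(e⁻) = 2 × 0.03487 = 0.06974 mol
Q = 0.06974 × 96500 = 6730 C
t = Q / I = 6730 / 0.440 = 15300 s = 255 min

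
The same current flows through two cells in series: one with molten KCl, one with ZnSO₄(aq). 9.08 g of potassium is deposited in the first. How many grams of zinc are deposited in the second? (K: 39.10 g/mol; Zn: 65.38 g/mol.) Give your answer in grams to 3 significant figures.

n(K) = 9.08 / 39.10 = 0.2322 mol
K⁺ + e⁻ → K, so n(e⁻) = 0.2322 mol
In series, the same 0.2322 mol of electrons flows through the second cell.
Zn²⁺ + 2e⁻ → Zn, so n(Zn) = 0.2322 / 2 = 0.1161 mol
m(Zn) = 0.1161 × 65.38 = 7.59 g

7.59 g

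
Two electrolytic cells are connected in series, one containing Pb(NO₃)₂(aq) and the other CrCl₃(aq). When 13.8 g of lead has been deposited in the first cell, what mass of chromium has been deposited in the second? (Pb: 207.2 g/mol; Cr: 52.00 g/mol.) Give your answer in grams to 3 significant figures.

2.31 g

n(Pb) = 13.8 / 207.2 = 0.06660 mol
Pb²⁺ + 2e⁻ → Pb, so n(e⁻) = 2 × 0.06660 = 0.1332 mol
In series, the same 0.1332 mol of electrons flows through the second cell.
Cr³⁺ + 3e⁻ → Cr, so n(Cr) = 0.1332 / 3 = 0.04440 mol
m(Cr) = 0.04440 × 52.00 = 2.31 g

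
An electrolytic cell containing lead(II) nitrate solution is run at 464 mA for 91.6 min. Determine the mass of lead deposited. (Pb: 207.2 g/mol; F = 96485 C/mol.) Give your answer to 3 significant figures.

Charge passed = 0.464 × 5496 = 2550 C
Moles of electrons = 2550 / 96485 = 0.02643 mol
Pb²⁺ + 2e⁻ → Pb, so n(Pb) = 0.02643 / 2 = 0.01322 mol
m = 0.01322 × 207.2 = 2.74 g

2.74 g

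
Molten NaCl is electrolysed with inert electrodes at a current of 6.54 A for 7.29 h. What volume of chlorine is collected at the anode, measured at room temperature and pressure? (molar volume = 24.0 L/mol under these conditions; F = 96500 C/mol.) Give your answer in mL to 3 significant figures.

21300 mL

Q = 6.54 A × 26244 s = 1.716×10^5 C
Moles of electrons = 1.716×10^5 / 96500 = 1.778 mol
2Cl⁻ → Cl₂ + 2e⁻, so n(Cl₂) = 1.778 / 2 = 0.8890 mol
V = 0.8890 × 24.0 = 21.34 L
= 21300 mL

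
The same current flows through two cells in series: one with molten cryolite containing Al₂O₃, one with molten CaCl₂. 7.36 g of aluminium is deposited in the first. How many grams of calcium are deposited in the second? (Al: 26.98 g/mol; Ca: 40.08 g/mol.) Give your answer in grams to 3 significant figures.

16.4 g

n(Al) = 7.36 / 26.98 = 0.2728 mol
Al³⁺ + 3e⁻ → Al, so n(e⁻) = 3 × 0.2728 = 0.8184 mol
The cells are in series, so the same charge (and hence the same n(e⁻) = 0.8184 mol) passes through both.
Ca²⁺ + 2e⁻ → Ca, so n(Ca) = 0.8184 / 2 = 0.4092 mol
m(Ca) = 0.4092 × 40.08 = 16.4 g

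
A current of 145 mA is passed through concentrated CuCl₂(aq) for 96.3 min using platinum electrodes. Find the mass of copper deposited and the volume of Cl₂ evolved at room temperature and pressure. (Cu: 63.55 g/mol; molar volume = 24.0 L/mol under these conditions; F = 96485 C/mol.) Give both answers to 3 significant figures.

0.276 g Cu; 0.104 L Cl₂

Q = 0.145 × 5778 = 837.8 C; n(e⁻) = 837.8 / 96485 = 0.008683 mol
Cathode: Cu²⁺ + 2e⁻ → Cu → n(Cu) = 0.008683/2 = 0.004342 mol → 0.276 g
Anode: 2Cl⁻ → Cl₂ + 2e⁻ → n(Cl₂) = 0.008683/2 = 0.004342 mol → 0.104 L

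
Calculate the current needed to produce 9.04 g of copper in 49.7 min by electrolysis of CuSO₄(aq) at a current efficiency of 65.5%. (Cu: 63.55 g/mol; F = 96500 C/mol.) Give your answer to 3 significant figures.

n(Cu) = 9.04 / 63.55 = 0.1423 mol
Cu²⁺ + 2e⁻ → Cu, so n(e⁻) = 2 × 0.1423 = 0.2846 mol
Q = 0.2846 × 96500 / 0.655 = 41930 C
I = Q / t = 41930 / 2982 s = 14.1 A

14.1 A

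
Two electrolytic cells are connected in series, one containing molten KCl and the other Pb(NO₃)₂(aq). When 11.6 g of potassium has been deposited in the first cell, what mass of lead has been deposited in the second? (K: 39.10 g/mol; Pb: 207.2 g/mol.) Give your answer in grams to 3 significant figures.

30.7 g

n(K) = 11.6 / 39.10 = 0.2967 mol
K⁺ + e⁻ → K, so n(e⁻) = 0.2967 mol
In series, the same 0.2967 mol of electrons flows through the second cell.
Pb²⁺ + 2e⁻ → Pb, so n(Pb) = 0.2967 / 2 = 0.1484 mol
m(Pb) = 0.1484 × 207.2 = 30.7 g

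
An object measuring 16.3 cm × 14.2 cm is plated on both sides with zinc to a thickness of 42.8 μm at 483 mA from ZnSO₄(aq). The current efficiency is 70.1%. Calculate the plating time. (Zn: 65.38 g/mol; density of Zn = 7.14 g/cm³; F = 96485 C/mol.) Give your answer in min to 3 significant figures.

2060 min

Plated area = 2 × 16.3 × 14.2 = 462.9 cm²
Volume = 462.9 × 42.8×10⁻⁴ cm = 1.981 cm³
m(Zn) = 1.981 × 7.14 = 14.14 g
n(Zn) = 14.14 / 65.38 = 0.2163 mol; n(e⁻) = 2 × 0.2163 = 0.4326 mol
Q = 0.4326 × 96485 / 0.701 = 59540 C
t = 59540 / 0.483 = 1.233×10^5 s = 2060 min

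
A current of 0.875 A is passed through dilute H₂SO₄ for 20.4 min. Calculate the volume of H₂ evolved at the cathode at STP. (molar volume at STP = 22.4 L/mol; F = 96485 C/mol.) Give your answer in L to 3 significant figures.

Charge passed = 0.875 × 1224 = 1071 C
Moles of electrons = 1071 / 96485 = 0.01110 mol
2H⁺ + 2e⁻ → H₂, so n(H₂) = 0.01110 / 2 = 0.005550 mol
V = 0.005550 × 22.4 = 0.1243 L

0.124 L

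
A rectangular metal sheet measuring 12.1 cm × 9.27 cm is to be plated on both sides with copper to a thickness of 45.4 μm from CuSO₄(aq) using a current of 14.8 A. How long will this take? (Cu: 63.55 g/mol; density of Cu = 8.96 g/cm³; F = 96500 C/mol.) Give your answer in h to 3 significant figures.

Plated area = 2 × 12.1 × 9.27 = 224.3 cm²
Volume = 224.3 × 45.4×10⁻⁴ cm = 1.018 cm³
m(Cu) = 1.018 × 8.96 = 9.121 g
n(Cu) = 9.121 / 63.55 = 0.1435 mol; n(e⁻) = 2 × 0.1435 = 0.2870 mol
Q = 0.2870 × 96500 = 27700 C
t = 27700 / 14.8 = 1872 s = 0.520 h

0.520 h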